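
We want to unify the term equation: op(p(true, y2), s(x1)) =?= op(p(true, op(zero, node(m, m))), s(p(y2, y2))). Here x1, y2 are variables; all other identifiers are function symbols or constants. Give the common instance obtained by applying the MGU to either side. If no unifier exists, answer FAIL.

op(p(true, op(zero, node(m, m))), s(p(op(zero, node(m, m)), op(zero, node(m, m)))))

Decompose op/2: p(true, y2) =?= p(true, op(zero, node(m, m))),  s(x1) =?= s(p(y2, y2)).
Decompose p/2: true =?= true,  y2 =?= op(zero, node(m, m)).
Delete trivial equation true =?= true.
Bind y2 := op(zero, node(m, m)); substituting into the remaining equation gives: s(x1) =?= s(p(op(zero, node(m, m)), op(zero, node(m, m)))).
Decompose s/1: x1 =?= p(op(zero, node(m, m)), op(zero, node(m, m))).
Bind x1 := p(op(zero, node(m, m)), op(zero, node(m, m))).
Applying the MGU to either side gives op(p(true, op(zero, node(m, m))), s(p(op(zero, node(m, m)), op(zero, node(m, m))))).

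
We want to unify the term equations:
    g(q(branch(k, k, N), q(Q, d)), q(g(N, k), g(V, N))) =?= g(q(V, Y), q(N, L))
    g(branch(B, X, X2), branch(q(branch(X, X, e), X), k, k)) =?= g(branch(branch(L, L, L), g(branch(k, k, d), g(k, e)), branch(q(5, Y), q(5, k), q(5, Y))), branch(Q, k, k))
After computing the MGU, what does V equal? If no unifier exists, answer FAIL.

FAIL

Decompose g/2: q(branch(k, k, N), q(Q, d)) =?= q(V, Y),  q(g(N, k), g(V, N)) =?= q(N, L).
Decompose q/2: branch(k, k, N) =?= V,  q(Q, d) =?= Y.
Bind V := branch(k, k, N); substituting into the one remaining equation that mentions V gives: q(g(N, k), g(branch(k, k, N), N)) =?= q(N, L).
Bind Y := q(Q, d); substituting into the one remaining equation that mentions Y gives: g(branch(B, X, X2), branch(q(branch(X, X, e), X), k, k)) =?= g(branch(branch(L, L, L), g(branch(k, k, d), g(k, e)), branch(q(5, q(Q, d)), q(5, k), q(5, q(Q, d)))), branch(Q, k, k)).
Decompose q/2: g(N, k) =?= N,  g(branch(k, k, N), N) =?= L.
Occurs check fails: N occurs in g(N, k); the equation N =?= g(N, k) has no finite solution.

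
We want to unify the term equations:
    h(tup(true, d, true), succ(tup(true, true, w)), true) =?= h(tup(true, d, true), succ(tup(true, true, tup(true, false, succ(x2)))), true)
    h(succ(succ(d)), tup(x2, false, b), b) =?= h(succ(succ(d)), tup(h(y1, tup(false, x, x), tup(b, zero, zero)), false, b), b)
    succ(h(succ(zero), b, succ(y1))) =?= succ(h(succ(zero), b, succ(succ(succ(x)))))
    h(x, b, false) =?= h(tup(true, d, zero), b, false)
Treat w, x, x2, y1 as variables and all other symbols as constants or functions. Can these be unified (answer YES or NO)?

Decompose h/3: tup(true, d, true) =?= tup(true, d, true),  succ(tup(true, true, w)) =?= succ(tup(true, true, tup(true, false, succ(x2)))),  true =?= true.
Delete trivial equation tup(true, d, true) =?= tup(true, d, true).
Decompose succ/1: tup(true, true, w) =?= tup(true, true, tup(true, false, succ(x2))).
Decompose tup/3: true =?= true,  true =?= true,  w =?= tup(true, false, succ(x2)).
Delete trivial equation true =?= true.
Delete trivial equation true =?= true.
Bind w := tup(true, false, succ(x2)); no other remaining equation mentions w.
Delete trivial equation true =?= true.
Decompose h/3: succ(succ(d)) =?= succ(succ(d)),  tup(x2, false, b) =?= tup(h(y1, tup(false, x, x), tup(b, zero, zero)), false, b),  b =?= b.
Delete trivial equation succ(succ(d)) =?= succ(succ(d)).
Decompose tup/3: x2 =?= h(y1, tup(false, x, x), tup(b, zero, zero)),  false =?= false,  b =?= b.
Bind x2 := h(y1, tup(false, x, x), tup(b, zero, zero)); no other remaining equation mentions x2. Substituting into the earlier binding gives w := tup(true, false, succ(h(y1, tup(false, x, x), tup(b, zero, zero)))).
Delete trivial equation false =?= false.
Delete trivial equation b =?= b.
Delete trivial equation b =?= b.
Decompose succ/1: h(succ(zero), b, succ(y1)) =?= h(succ(zero), b, succ(succ(succ(x)))).
Decompose h/3: succ(zero) =?= succ(zero),  b =?= b,  succ(y1) =?= succ(succ(succ(x))).
Delete trivial equation succ(zero) =?= succ(zero).
Delete trivial equation b =?= b.
Decompose succ/1: y1 =?= succ(succ(x)).
Bind y1 := succ(succ(x)); no other remaining equation mentions y1. Substituting into the earlier bindings gives w := tup(true, false, succ(h(succ(succ(x)), tup(false, x, x), tup(b, zero, zero)))), x2 := h(succ(succ(x)), tup(false, x, x), tup(b, zero, zero)).
Decompose h/3: x =?= tup(true, d, zero),  b =?= b,  false =?= false.
Bind x := tup(true, d, zero); no other remaining equation mentions x. Substituting into the earlier bindings gives w := tup(true, false, succ(h(succ(succ(tup(true, d, zero))), tup(false, tup(true, d, zero), tup(true, d, zero)), tup(b, zero, zero)))), x2 := h(succ(succ(tup(true, d, zero))), tup(false, tup(true, d, zero), tup(true, d, zero)), tup(b, zero, zero)), y1 := succ(succ(tup(true, d, zero))).
Delete trivial equation b =?= b.
Delete trivial equation false =?= false.
No equations remain and no clash or occurs-check failure arose, so a unifier exists.

YES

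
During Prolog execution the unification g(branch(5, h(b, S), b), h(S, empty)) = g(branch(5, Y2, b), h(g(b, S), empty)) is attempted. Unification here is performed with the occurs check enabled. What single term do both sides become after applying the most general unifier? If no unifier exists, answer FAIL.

FAIL

Decompose g/2: branch(5, h(b, S), b) = branch(5, Y2, b),  h(S, empty) = h(g(b, S), empty).
Decompose branch/3: 5 = 5,  h(b, S) = Y2,  b = b.
Delete trivial equation 5 = 5.
Bind Y2 := h(b, S); no other remaining equation mentions Y2.
Delete trivial equation b = b.
Decompose h/2: S = g(b, S),  empty = empty.
Occurs check fails: S occurs in g(b, S); the equation S = g(b, S) has no finite solution.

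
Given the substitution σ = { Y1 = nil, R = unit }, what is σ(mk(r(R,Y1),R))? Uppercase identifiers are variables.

Replace each occurrence of Y1 with nil.
Replace each occurrence of R with unit.
Result: mk(r(unit,nil),unit).

mk(r(unit,nil),unit)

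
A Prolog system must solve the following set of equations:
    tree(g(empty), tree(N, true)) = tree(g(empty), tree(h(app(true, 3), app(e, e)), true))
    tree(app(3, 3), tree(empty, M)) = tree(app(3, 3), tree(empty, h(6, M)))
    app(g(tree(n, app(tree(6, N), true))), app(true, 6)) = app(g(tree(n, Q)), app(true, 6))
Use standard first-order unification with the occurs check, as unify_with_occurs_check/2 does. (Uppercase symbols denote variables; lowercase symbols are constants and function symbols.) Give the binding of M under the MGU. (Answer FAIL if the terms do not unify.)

Decompose tree/2: g(empty) = g(empty),  tree(N, true) = tree(h(app(true, 3), app(e, e)), true).
Delete trivial equation g(empty) = g(empty).
Decompose tree/2: N = h(app(true, 3), app(e, e)),  true = true.
Bind N := h(app(true, 3), app(e, e)); substituting into the one remaining equation that mentions N gives: app(g(tree(n, app(tree(6, h(app(true, 3), app(e, e))), true))), app(true, 6)) = app(g(tree(n, Q)), app(true, 6)).
Delete trivial equation true = true.
Decompose tree/2: app(3, 3) = app(3, 3),  tree(empty, M) = tree(empty, h(6, M)).
Delete trivial equation app(3, 3) = app(3, 3).
Decompose tree/2: empty = empty,  M = h(6, M).
Delete trivial equation empty = empty.
Occurs check fails: M occurs in h(6, M); the equation M = h(6, M) has no finite solution.

FAIL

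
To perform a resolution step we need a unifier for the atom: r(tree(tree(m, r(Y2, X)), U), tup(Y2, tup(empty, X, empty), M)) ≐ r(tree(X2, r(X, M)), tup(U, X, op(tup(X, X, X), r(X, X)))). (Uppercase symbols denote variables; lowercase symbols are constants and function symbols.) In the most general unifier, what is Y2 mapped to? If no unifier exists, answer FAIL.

FAIL

Decompose r/2: tree(tree(m, r(Y2, X)), U) ≐ tree(X2, r(X, M)),  tup(Y2, tup(empty, X, empty), M) ≐ tup(U, X, op(tup(X, X, X), r(X, X))).
Decompose tree/2: tree(m, r(Y2, X)) ≐ X2,  U ≐ r(X, M).
Bind X2 := tree(m, r(Y2, X)); no other remaining equation mentions X2.
Bind U := r(X, M); substituting into the remaining equation gives: tup(Y2, tup(empty, X, empty), M) ≐ tup(r(X, M), X, op(tup(X, X, X), r(X, X))).
Decompose tup/3: Y2 ≐ r(X, M),  tup(empty, X, empty) ≐ X,  M ≐ op(tup(X, X, X), r(X, X)).
Bind Y2 := r(X, M); no other remaining equation mentions Y2. Substituting into the earlier binding gives X2 := tree(m, r(r(X, M), X)).
Occurs check fails: X occurs in tup(empty, X, empty); the equation X ≐ tup(empty, X, empty) has no finite solution.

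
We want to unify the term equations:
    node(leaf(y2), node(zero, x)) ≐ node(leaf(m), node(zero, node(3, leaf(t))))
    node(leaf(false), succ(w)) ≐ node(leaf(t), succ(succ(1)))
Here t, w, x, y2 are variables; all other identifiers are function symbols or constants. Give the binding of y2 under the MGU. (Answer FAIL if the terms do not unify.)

m

Decompose node/2: leaf(y2) ≐ leaf(m),  node(zero, x) ≐ node(zero, node(3, leaf(t))).
Decompose leaf/1: y2 ≐ m.
Bind y2 := m; no other remaining equation mentions y2.
Decompose node/2: zero ≐ zero,  x ≐ node(3, leaf(t)).
Delete trivial equation zero ≐ zero.
Bind x := node(3, leaf(t)); no other remaining equation mentions x.
Decompose node/2: leaf(false) ≐ leaf(t),  succ(w) ≐ succ(succ(1)).
Decompose leaf/1: false ≐ t.
Bind t := false; no other remaining equation mentions t. Substituting into the earlier binding gives x := node(3, leaf(false)).
Decompose succ/1: w ≐ succ(1).
Bind w := succ(1).
MGU = { y2 ↦ m, x ↦ node(3, leaf(false)), t ↦ false, w ↦ succ(1) }, so y2 ↦ m.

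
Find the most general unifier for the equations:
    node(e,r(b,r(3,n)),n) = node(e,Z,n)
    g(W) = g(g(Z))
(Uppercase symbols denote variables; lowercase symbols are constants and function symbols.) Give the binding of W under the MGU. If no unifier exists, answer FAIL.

g(r(b,r(3,n)))

Decompose node/3: e = e,  r(b,r(3,n)) = Z,  n = n.
Delete trivial equation e = e.
Bind Z := r(b,r(3,n)); substituting into the one remaining equation that mentions Z gives: g(W) = g(g(r(b,r(3,n)))).
Delete trivial equation n = n.
Decompose g/1: W = g(r(b,r(3,n))).
Bind W := g(r(b,r(3,n))).
MGU = { Z -> r(b,r(3,n)), W -> g(r(b,r(3,n))) }, so W -> g(r(b,r(3,n))).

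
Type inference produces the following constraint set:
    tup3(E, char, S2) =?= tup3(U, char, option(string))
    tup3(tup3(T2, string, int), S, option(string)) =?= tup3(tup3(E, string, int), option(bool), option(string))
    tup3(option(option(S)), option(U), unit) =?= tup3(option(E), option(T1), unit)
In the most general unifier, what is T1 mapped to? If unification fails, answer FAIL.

option(option(bool))

Decompose tup3/3: E =?= U,  char =?= char,  S2 =?= option(string).
Bind E := U; substituting into the 2 remaining equations that mention E gives: tup3(tup3(T2, string, int), S, option(string)) =?= tup3(tup3(U, string, int), option(bool), option(string)),  tup3(option(option(S)), option(U), unit) =?= tup3(option(U), option(T1), unit).
Delete trivial equation char =?= char.
Bind S2 := option(string); no other remaining equation mentions S2.
Decompose tup3/3: tup3(T2, string, int) =?= tup3(U, string, int),  S =?= option(bool),  option(string) =?= option(string).
Decompose tup3/3: T2 =?= U,  string =?= string,  int =?= int.
Bind T2 := U; no other remaining equation mentions T2.
Delete trivial equation string =?= string.
Delete trivial equation int =?= int.
Bind S := option(bool); substituting into the one remaining equation that mentions S gives: tup3(option(option(option(bool))), option(U), unit) =?= tup3(option(U), option(T1), unit).
Delete trivial equation option(string) =?= option(string).
Decompose tup3/3: option(option(option(bool))) =?= option(U),  option(U) =?= option(T1),  unit =?= unit.
Decompose option/1: option(option(bool)) =?= U.
Bind U := option(option(bool)); substituting into the one remaining equation that mentions U gives: option(option(option(bool))) =?= option(T1). Substituting into the earlier bindings gives E := option(option(bool)), T2 := option(option(bool)).
Decompose option/1: option(option(bool)) =?= T1.
Bind T1 := option(option(bool)); no other remaining equation mentions T1.
Delete trivial equation unit =?= unit.
MGU = { E ↦ option(option(bool)), S2 ↦ option(string), T2 ↦ option(option(bool)), S ↦ option(bool), U ↦ option(option(bool)), T1 ↦ option(option(bool)) }, so T1 ↦ option(option(bool)).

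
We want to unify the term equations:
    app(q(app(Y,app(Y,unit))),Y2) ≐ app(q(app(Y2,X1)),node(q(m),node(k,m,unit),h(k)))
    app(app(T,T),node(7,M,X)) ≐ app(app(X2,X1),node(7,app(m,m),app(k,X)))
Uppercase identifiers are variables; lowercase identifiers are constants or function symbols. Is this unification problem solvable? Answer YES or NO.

NO

Decompose app/2: q(app(Y,app(Y,unit))) ≐ q(app(Y2,X1)),  Y2 ≐ node(q(m),node(k,m,unit),h(k)).
Decompose q/1: app(Y,app(Y,unit)) ≐ app(Y2,X1).
Decompose app/2: Y ≐ Y2,  app(Y,unit) ≐ X1.
Bind Y := Y2; substituting into the one remaining equation that mentions Y gives: app(Y2,unit) ≐ X1.
Bind X1 := app(Y2,unit); substituting into the one remaining equation that mentions X1 gives: app(app(T,T),node(7,M,X)) ≐ app(app(X2,app(Y2,unit)),node(7,app(m,m),app(k,X))).
Bind Y2 := node(q(m),node(k,m,unit),h(k)); substituting into the remaining equation gives: app(app(T,T),node(7,M,X)) ≐ app(app(X2,app(node(q(m),node(k,m,unit),h(k)),unit)),node(7,app(m,m),app(k,X))). Substituting into the earlier bindings gives Y := node(q(m),node(k,m,unit),h(k)), X1 := app(node(q(m),node(k,m,unit),h(k)),unit).
Decompose app/2: app(T,T) ≐ app(X2,app(node(q(m),node(k,m,unit),h(k)),unit)),  node(7,M,X) ≐ node(7,app(m,m),app(k,X)).
Decompose app/2: T ≐ X2,  T ≐ app(node(q(m),node(k,m,unit),h(k)),unit).
Bind T := X2; substituting into the one remaining equation that mentions T gives: X2 ≐ app(node(q(m),node(k,m,unit),h(k)),unit).
Bind X2 := app(node(q(m),node(k,m,unit),h(k)),unit); no other remaining equation mentions X2. Substituting into the earlier binding gives T := app(node(q(m),node(k,m,unit),h(k)),unit).
Decompose node/3: 7 ≐ 7,  M ≐ app(m,m),  X ≐ app(k,X).
Delete trivial equation 7 ≐ 7.
Bind M := app(m,m); no other remaining equation mentions M.
Occurs check fails: X occurs in app(k,X); the equation X ≐ app(k,X) has no finite solution.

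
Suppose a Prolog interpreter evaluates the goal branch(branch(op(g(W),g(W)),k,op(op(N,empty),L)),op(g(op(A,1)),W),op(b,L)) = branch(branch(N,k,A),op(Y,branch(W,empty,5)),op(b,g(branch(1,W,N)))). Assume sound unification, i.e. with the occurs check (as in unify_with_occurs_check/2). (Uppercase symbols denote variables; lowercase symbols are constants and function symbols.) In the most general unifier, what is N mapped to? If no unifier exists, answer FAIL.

FAIL

Decompose branch/3: branch(op(g(W),g(W)),k,op(op(N,empty),L)) = branch(N,k,A),  op(g(op(A,1)),W) = op(Y,branch(W,empty,5)),  op(b,L) = op(b,g(branch(1,W,N))).
Decompose branch/3: op(g(W),g(W)) = N,  k = k,  op(op(N,empty),L) = A.
Bind N := op(g(W),g(W)); substituting into the 2 remaining equations that mention N gives: op(op(op(g(W),g(W)),empty),L) = A,  op(b,L) = op(b,g(branch(1,W,op(g(W),g(W))))).
Delete trivial equation k = k.
Bind A := op(op(op(g(W),g(W)),empty),L); substituting into the one remaining equation that mentions A gives: op(g(op(op(op(op(g(W),g(W)),empty),L),1)),W) = op(Y,branch(W,empty,5)).
Decompose op/2: g(op(op(op(op(g(W),g(W)),empty),L),1)) = Y,  W = branch(W,empty,5).
Bind Y := g(op(op(op(op(g(W),g(W)),empty),L),1)); no other remaining equation mentions Y.
Occurs check fails: W occurs in branch(W,empty,5); the equation W = branch(W,empty,5) has no finite solution.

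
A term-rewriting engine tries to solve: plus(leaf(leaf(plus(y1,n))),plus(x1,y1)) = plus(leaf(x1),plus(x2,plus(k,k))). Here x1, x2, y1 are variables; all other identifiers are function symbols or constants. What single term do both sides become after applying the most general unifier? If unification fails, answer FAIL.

plus(leaf(leaf(plus(plus(k,k),n))),plus(leaf(plus(plus(k,k),n)),plus(k,k)))

Decompose plus/2: leaf(leaf(plus(y1,n))) = leaf(x1),  plus(x1,y1) = plus(x2,plus(k,k)).
Decompose leaf/1: leaf(plus(y1,n)) = x1.
Bind x1 := leaf(plus(y1,n)); substituting into the remaining equation gives: plus(leaf(plus(y1,n)),y1) = plus(x2,plus(k,k)).
Decompose plus/2: leaf(plus(y1,n)) = x2,  y1 = plus(k,k).
Bind x2 := leaf(plus(y1,n)); no other remaining equation mentions x2.
Bind y1 := plus(k,k). Substituting into the earlier bindings gives x1 := leaf(plus(plus(k,k),n)), x2 := leaf(plus(plus(k,k),n)).
Applying the MGU to either side gives plus(leaf(leaf(plus(plus(k,k),n))),plus(leaf(plus(plus(k,k),n)),plus(k,k))).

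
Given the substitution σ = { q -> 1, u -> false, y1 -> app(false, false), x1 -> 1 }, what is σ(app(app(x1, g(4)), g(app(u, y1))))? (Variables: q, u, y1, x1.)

app(app(1, g(4)), g(app(false, app(false, false))))

Replace each occurrence of u with false.
Replace each occurrence of y1 with app(false, false).
Replace each occurrence of x1 with 1.
Result: app(app(1, g(4)), g(app(false, app(false, false)))).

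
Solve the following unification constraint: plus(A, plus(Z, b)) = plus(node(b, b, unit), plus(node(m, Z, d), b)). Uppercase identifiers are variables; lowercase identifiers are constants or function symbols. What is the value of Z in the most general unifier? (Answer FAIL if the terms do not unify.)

FAIL

Decompose plus/2: A = node(b, b, unit),  plus(Z, b) = plus(node(m, Z, d), b).
Bind A := node(b, b, unit); no other remaining equation mentions A.
Decompose plus/2: Z = node(m, Z, d),  b = b.
Occurs check fails: Z occurs in node(m, Z, d); the equation Z = node(m, Z, d) has no finite solution.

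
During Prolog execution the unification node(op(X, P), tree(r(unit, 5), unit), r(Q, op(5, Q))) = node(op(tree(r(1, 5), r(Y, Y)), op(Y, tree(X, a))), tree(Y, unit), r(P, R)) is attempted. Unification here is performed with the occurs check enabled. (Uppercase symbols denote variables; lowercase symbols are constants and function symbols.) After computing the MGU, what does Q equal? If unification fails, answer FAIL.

op(r(unit, 5), tree(tree(r(1, 5), r(r(unit, 5), r(unit, 5))), a))

Decompose node/3: op(X, P) = op(tree(r(1, 5), r(Y, Y)), op(Y, tree(X, a))),  tree(r(unit, 5), unit) = tree(Y, unit),  r(Q, op(5, Q)) = r(P, R).
Decompose op/2: X = tree(r(1, 5), r(Y, Y)),  P = op(Y, tree(X, a)).
Bind X := tree(r(1, 5), r(Y, Y)); substituting into the one remaining equation that mentions X gives: P = op(Y, tree(tree(r(1, 5), r(Y, Y)), a)).
Bind P := op(Y, tree(tree(r(1, 5), r(Y, Y)), a)); substituting into the one remaining equation that mentions P gives: r(Q, op(5, Q)) = r(op(Y, tree(tree(r(1, 5), r(Y, Y)), a)), R).
Decompose tree/2: r(unit, 5) = Y,  unit = unit.
Bind Y := r(unit, 5); substituting into the one remaining equation that mentions Y gives: r(Q, op(5, Q)) = r(op(r(unit, 5), tree(tree(r(1, 5), r(r(unit, 5), r(unit, 5))), a)), R). Substituting into the earlier bindings gives X := tree(r(1, 5), r(r(unit, 5), r(unit, 5))), P := op(r(unit, 5), tree(tree(r(1, 5), r(r(unit, 5), r(unit, 5))), a)).
Delete trivial equation unit = unit.
Decompose r/2: Q = op(r(unit, 5), tree(tree(r(1, 5), r(r(unit, 5), r(unit, 5))), a)),  op(5, Q) = R.
Bind Q := op(r(unit, 5), tree(tree(r(1, 5), r(r(unit, 5), r(unit, 5))), a)); substituting into the remaining equation gives: op(5, op(r(unit, 5), tree(tree(r(1, 5), r(r(unit, 5), r(unit, 5))), a))) = R.
Bind R := op(5, op(r(unit, 5), tree(tree(r(1, 5), r(r(unit, 5), r(unit, 5))), a))).
MGU = { X = tree(r(1, 5), r(r(unit, 5), r(unit, 5))), P = op(r(unit, 5), tree(tree(r(1, 5), r(r(unit, 5), r(unit, 5))), a)), Y = r(unit, 5), Q = op(r(unit, 5), tree(tree(r(1, 5), r(r(unit, 5), r(unit, 5))), a)), R = op(5, op(r(unit, 5), tree(tree(r(1, 5), r(r(unit, 5), r(unit, 5))), a))) }, so Q = op(r(unit, 5), tree(tree(r(1, 5), r(r(unit, 5), r(unit, 5))), a)).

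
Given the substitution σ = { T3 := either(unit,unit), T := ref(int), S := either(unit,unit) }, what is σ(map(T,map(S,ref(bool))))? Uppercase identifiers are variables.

Replace each occurrence of T with ref(int).
Replace each occurrence of S with either(unit,unit).
Result: map(ref(int),map(either(unit,unit),ref(bool))).

map(ref(int),map(either(unit,unit),ref(bool)))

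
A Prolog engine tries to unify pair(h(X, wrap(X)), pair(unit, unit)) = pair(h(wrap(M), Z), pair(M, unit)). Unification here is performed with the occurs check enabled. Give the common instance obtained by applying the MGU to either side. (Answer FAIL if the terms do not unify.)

pair(h(wrap(unit), wrap(wrap(unit))), pair(unit, unit))

Decompose pair/2: h(X, wrap(X)) = h(wrap(M), Z),  pair(unit, unit) = pair(M, unit).
Decompose h/2: X = wrap(M),  wrap(X) = Z.
Bind X := wrap(M); substituting into the one remaining equation that mentions X gives: wrap(wrap(M)) = Z.
Bind Z := wrap(wrap(M)); no other remaining equation mentions Z.
Decompose pair/2: unit = M,  unit = unit.
Bind M := unit; no other remaining equation mentions M. Substituting into the earlier bindings gives X := wrap(unit), Z := wrap(wrap(unit)).
Delete trivial equation unit = unit.
Applying the MGU to either side gives pair(h(wrap(unit), wrap(wrap(unit))), pair(unit, unit)).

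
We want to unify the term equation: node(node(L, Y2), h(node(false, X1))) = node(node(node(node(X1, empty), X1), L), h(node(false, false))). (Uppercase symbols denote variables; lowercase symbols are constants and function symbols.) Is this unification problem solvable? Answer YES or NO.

Decompose node/2: node(L, Y2) = node(node(node(X1, empty), X1), L),  h(node(false, X1)) = h(node(false, false)).
Decompose node/2: L = node(node(X1, empty), X1),  Y2 = L.
Bind L := node(node(X1, empty), X1); substituting into the one remaining equation that mentions L gives: Y2 = node(node(X1, empty), X1).
Bind Y2 := node(node(X1, empty), X1); no other remaining equation mentions Y2.
Decompose h/1: node(false, X1) = node(false, false).
Decompose node/2: false = false,  X1 = false.
Delete trivial equation false = false.
Bind X1 := false. Substituting into the earlier bindings gives L := node(node(false, empty), false), Y2 := node(node(false, empty), false).
No equations remain and no clash or occurs-check failure arose, so a unifier exists.

YES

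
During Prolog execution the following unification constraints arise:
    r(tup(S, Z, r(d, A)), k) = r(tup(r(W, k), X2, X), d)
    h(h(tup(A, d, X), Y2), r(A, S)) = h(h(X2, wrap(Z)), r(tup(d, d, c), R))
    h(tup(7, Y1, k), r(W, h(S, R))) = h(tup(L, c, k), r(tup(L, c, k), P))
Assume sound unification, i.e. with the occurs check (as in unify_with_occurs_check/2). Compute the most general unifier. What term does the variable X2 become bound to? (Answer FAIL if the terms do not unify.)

FAIL

Decompose r/2: tup(S, Z, r(d, A)) = tup(r(W, k), X2, X),  k = d.
Decompose tup/3: S = r(W, k),  Z = X2,  r(d, A) = X.
Bind S := r(W, k); substituting into the 2 remaining equations that mention S gives: h(h(tup(A, d, X), Y2), r(A, r(W, k))) = h(h(X2, wrap(Z)), r(tup(d, d, c), R)),  h(tup(7, Y1, k), r(W, h(r(W, k), R))) = h(tup(L, c, k), r(tup(L, c, k), P)).
Bind Z := X2; substituting into the one remaining equation that mentions Z gives: h(h(tup(A, d, X), Y2), r(A, r(W, k))) = h(h(X2, wrap(X2)), r(tup(d, d, c), R)).
Bind X := r(d, A); substituting into the one remaining equation that mentions X gives: h(h(tup(A, d, r(d, A)), Y2), r(A, r(W, k))) = h(h(X2, wrap(X2)), r(tup(d, d, c), R)).
Clash: constants k and d differ; no unifier exists.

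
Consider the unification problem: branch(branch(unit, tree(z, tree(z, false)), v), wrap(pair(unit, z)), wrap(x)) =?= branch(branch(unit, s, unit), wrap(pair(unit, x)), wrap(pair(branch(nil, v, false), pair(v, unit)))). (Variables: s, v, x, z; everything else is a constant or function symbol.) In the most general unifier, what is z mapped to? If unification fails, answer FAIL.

Decompose branch/3: branch(unit, tree(z, tree(z, false)), v) =?= branch(unit, s, unit),  wrap(pair(unit, z)) =?= wrap(pair(unit, x)),  wrap(x) =?= wrap(pair(branch(nil, v, false), pair(v, unit))).
Decompose branch/3: unit =?= unit,  tree(z, tree(z, false)) =?= s,  v =?= unit.
Delete trivial equation unit =?= unit.
Bind s := tree(z, tree(z, false)); no other remaining equation mentions s.
Bind v := unit; substituting into the one remaining equation that mentions v gives: wrap(x) =?= wrap(pair(branch(nil, unit, false), pair(unit, unit))).
Decompose wrap/1: pair(unit, z) =?= pair(unit, x).
Decompose pair/2: unit =?= unit,  z =?= x.
Delete trivial equation unit =?= unit.
Bind z := x; no other remaining equation mentions z. Substituting into the earlier binding gives s := tree(x, tree(x, false)).
Decompose wrap/1: x =?= pair(branch(nil, unit, false), pair(unit, unit)).
Bind x := pair(branch(nil, unit, false), pair(unit, unit)). Substituting into the earlier bindings gives s := tree(pair(branch(nil, unit, false), pair(unit, unit)), tree(pair(branch(nil, unit, false), pair(unit, unit)), false)), z := pair(branch(nil, unit, false), pair(unit, unit)).
MGU = { s ↦ tree(pair(branch(nil, unit, false), pair(unit, unit)), tree(pair(branch(nil, unit, false), pair(unit, unit)), false)), v ↦ unit, z ↦ pair(branch(nil, unit, false), pair(unit, unit)), x ↦ pair(branch(nil, unit, false), pair(unit, unit)) }, so z ↦ pair(branch(nil, unit, false), pair(unit, unit)).

pair(branch(nil, unit, false), pair(unit, unit))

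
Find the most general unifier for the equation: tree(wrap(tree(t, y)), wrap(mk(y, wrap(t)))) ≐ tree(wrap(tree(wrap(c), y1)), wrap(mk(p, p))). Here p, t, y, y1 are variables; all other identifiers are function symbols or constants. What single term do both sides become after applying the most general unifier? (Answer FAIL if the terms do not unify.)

tree(wrap(tree(wrap(c), wrap(wrap(c)))), wrap(mk(wrap(wrap(c)), wrap(wrap(c)))))

Decompose tree/2: wrap(tree(t, y)) ≐ wrap(tree(wrap(c), y1)),  wrap(mk(y, wrap(t))) ≐ wrap(mk(p, p)).
Decompose wrap/1: tree(t, y) ≐ tree(wrap(c), y1).
Decompose tree/2: t ≐ wrap(c),  y ≐ y1.
Bind t := wrap(c); substituting into the one remaining equation that mentions t gives: wrap(mk(y, wrap(wrap(c)))) ≐ wrap(mk(p, p)).
Bind y := y1; substituting into the remaining equation gives: wrap(mk(y1, wrap(wrap(c)))) ≐ wrap(mk(p, p)).
Decompose wrap/1: mk(y1, wrap(wrap(c))) ≐ mk(p, p).
Decompose mk/2: y1 ≐ p,  wrap(wrap(c)) ≐ p.
Bind y1 := p; no other remaining equation mentions y1. Substituting into the earlier binding gives y := p.
Bind p := wrap(wrap(c)). Substituting into the earlier bindings gives y := wrap(wrap(c)), y1 := wrap(wrap(c)).
Applying the MGU to either side gives tree(wrap(tree(wrap(c), wrap(wrap(c)))), wrap(mk(wrap(wrap(c)), wrap(wrap(c))))).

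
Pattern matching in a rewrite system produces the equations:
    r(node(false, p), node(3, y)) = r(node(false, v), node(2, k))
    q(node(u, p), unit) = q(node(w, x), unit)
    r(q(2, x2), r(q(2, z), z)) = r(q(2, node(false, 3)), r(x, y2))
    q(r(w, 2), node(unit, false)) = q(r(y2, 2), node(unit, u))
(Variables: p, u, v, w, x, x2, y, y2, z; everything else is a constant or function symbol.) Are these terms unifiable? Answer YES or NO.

NO

Decompose r/2: node(false, p) = node(false, v),  node(3, y) = node(2, k).
Decompose node/2: false = false,  p = v.
Delete trivial equation false = false.
Bind p := v; substituting into the one remaining equation that mentions p gives: q(node(u, v), unit) = q(node(w, x), unit).
Decompose node/2: 3 = 2,  y = k.
Clash: constants 3 and 2 differ; no unifier exists.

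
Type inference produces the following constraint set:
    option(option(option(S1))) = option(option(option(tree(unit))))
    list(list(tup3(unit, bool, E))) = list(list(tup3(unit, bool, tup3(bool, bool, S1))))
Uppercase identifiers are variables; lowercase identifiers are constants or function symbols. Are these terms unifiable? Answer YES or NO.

Decompose option/1: option(option(S1)) = option(option(tree(unit))).
Decompose option/1: option(S1) = option(tree(unit)).
Decompose option/1: S1 = tree(unit).
Bind S1 := tree(unit); substituting into the remaining equation gives: list(list(tup3(unit, bool, E))) = list(list(tup3(unit, bool, tup3(bool, bool, tree(unit))))).
Decompose list/1: list(tup3(unit, bool, E)) = list(tup3(unit, bool, tup3(bool, bool, tree(unit)))).
Decompose list/1: tup3(unit, bool, E) = tup3(unit, bool, tup3(bool, bool, tree(unit))).
Decompose tup3/3: unit = unit,  bool = bool,  E = tup3(bool, bool, tree(unit)).
Delete trivial equation unit = unit.
Delete trivial equation bool = bool.
Bind E := tup3(bool, bool, tree(unit)).
No equations remain and no clash or occurs-check failure arose, so a unifier exists.

YES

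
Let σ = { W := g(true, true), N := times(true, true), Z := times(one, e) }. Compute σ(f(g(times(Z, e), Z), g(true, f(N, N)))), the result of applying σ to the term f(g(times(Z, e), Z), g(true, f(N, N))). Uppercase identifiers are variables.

f(g(times(times(one, e), e), times(one, e)), g(true, f(times(true, true), times(true, true))))

Replace each occurrence of N with times(true, true).
Replace each occurrence of Z with times(one, e).
Result: f(g(times(times(one, e), e), times(one, e)), g(true, f(times(true, true), times(true, true)))).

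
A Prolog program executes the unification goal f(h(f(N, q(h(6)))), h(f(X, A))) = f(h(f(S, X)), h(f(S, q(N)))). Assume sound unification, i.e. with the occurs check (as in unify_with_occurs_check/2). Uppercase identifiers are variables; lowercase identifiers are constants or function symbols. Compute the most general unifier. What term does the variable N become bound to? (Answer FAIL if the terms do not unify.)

q(h(6))

Decompose f/2: h(f(N, q(h(6)))) = h(f(S, X)),  h(f(X, A)) = h(f(S, q(N))).
Decompose h/1: f(N, q(h(6))) = f(S, X).
Decompose f/2: N = S,  q(h(6)) = X.
Bind N := S; substituting into the one remaining equation that mentions N gives: h(f(X, A)) = h(f(S, q(S))).
Bind X := q(h(6)); substituting into the remaining equation gives: h(f(q(h(6)), A)) = h(f(S, q(S))).
Decompose h/1: f(q(h(6)), A) = f(S, q(S)).
Decompose f/2: q(h(6)) = S,  A = q(S).
Bind S := q(h(6)); substituting into the remaining equation gives: A = q(q(h(6))). Substituting into the earlier binding gives N := q(h(6)).
Bind A := q(q(h(6))).
MGU = { N -> q(h(6)), X -> q(h(6)), S -> q(h(6)), A -> q(q(h(6))) }, so N -> q(h(6)).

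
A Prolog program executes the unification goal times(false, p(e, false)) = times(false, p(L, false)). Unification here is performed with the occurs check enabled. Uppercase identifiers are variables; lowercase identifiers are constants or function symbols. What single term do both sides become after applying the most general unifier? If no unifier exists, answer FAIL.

Decompose times/2: false = false,  p(e, false) = p(L, false).
Delete trivial equation false = false.
Decompose p/2: e = L,  false = false.
Bind L := e; no other remaining equation mentions L.
Delete trivial equation false = false.
Applying the MGU to either side gives times(false, p(e, false)).

times(false, p(e, false))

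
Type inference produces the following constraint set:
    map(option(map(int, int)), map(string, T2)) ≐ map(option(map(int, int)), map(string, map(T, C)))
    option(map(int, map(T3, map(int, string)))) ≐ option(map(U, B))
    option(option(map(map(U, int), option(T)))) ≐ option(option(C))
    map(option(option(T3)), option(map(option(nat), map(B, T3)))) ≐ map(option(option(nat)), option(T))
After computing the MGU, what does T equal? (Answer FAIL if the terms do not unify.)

map(option(nat), map(map(nat, map(int, string)), nat))

Decompose map/2: option(map(int, int)) ≐ option(map(int, int)),  map(string, T2) ≐ map(string, map(T, C)).
Delete trivial equation option(map(int, int)) ≐ option(map(int, int)).
Decompose map/2: string ≐ string,  T2 ≐ map(T, C).
Delete trivial equation string ≐ string.
Bind T2 := map(T, C); no other remaining equation mentions T2.
Decompose option/1: map(int, map(T3, map(int, string))) ≐ map(U, B).
Decompose map/2: int ≐ U,  map(T3, map(int, string)) ≐ B.
Bind U := int; substituting into the one remaining equation that mentions U gives: option(option(map(map(int, int), option(T)))) ≐ option(option(C)).
Bind B := map(T3, map(int, string)); substituting into the one remaining equation that mentions B gives: map(option(option(T3)), option(map(option(nat), map(map(T3, map(int, string)), T3)))) ≐ map(option(option(nat)), option(T)).
Decompose option/1: option(map(map(int, int), option(T))) ≐ option(C).
Decompose option/1: map(map(int, int), option(T)) ≐ C.
Bind C := map(map(int, int), option(T)); no other remaining equation mentions C. Substituting into the earlier binding gives T2 := map(T, map(map(int, int), option(T))).
Decompose map/2: option(option(T3)) ≐ option(option(nat)),  option(map(option(nat), map(map(T3, map(int, string)), T3))) ≐ option(T).
Decompose option/1: option(T3) ≐ option(nat).
Decompose option/1: T3 ≐ nat.
Bind T3 := nat; substituting into the remaining equation gives: option(map(option(nat), map(map(nat, map(int, string)), nat))) ≐ option(T). Substituting into the earlier binding gives B := map(nat, map(int, string)).
Decompose option/1: map(option(nat), map(map(nat, map(int, string)), nat)) ≐ T.
Bind T := map(option(nat), map(map(nat, map(int, string)), nat)). Substituting into the earlier bindings gives T2 := map(map(option(nat), map(map(nat, map(int, string)), nat)), map(map(int, int), option(map(option(nat), map(map(nat, map(int, string)), nat))))), C := map(map(int, int), option(map(option(nat), map(map(nat, map(int, string)), nat)))).
MGU = { T2 ↦ map(map(option(nat), map(map(nat, map(int, string)), nat)), map(map(int, int), option(map(option(nat), map(map(nat, map(int, string)), nat))))), U ↦ int, B ↦ map(nat, map(int, string)), C ↦ map(map(int, int), option(map(option(nat), map(map(nat, map(int, string)), nat)))), T3 ↦ nat, T ↦ map(option(nat), map(map(nat, map(int, string)), nat)) }, so T ↦ map(option(nat), map(map(nat, map(int, string)), nat)).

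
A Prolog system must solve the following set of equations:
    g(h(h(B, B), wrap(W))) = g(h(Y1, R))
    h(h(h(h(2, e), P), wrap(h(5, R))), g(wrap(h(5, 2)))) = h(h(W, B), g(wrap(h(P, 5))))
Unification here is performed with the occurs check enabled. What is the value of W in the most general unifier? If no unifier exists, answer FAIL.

Decompose g/1: h(h(B, B), wrap(W)) = h(Y1, R).
Decompose h/2: h(B, B) = Y1,  wrap(W) = R.
Bind Y1 := h(B, B); no other remaining equation mentions Y1.
Bind R := wrap(W); substituting into the remaining equation gives: h(h(h(h(2, e), P), wrap(h(5, wrap(W)))), g(wrap(h(5, 2)))) = h(h(W, B), g(wrap(h(P, 5)))).
Decompose h/2: h(h(h(2, e), P), wrap(h(5, wrap(W)))) = h(W, B),  g(wrap(h(5, 2))) = g(wrap(h(P, 5))).
Decompose h/2: h(h(2, e), P) = W,  wrap(h(5, wrap(W))) = B.
Bind W := h(h(2, e), P); substituting into the one remaining equation that mentions W gives: wrap(h(5, wrap(h(h(2, e), P)))) = B. Substituting into the earlier binding gives R := wrap(h(h(2, e), P)).
Bind B := wrap(h(5, wrap(h(h(2, e), P)))); no other remaining equation mentions B. Substituting into the earlier binding gives Y1 := h(wrap(h(5, wrap(h(h(2, e), P)))), wrap(h(5, wrap(h(h(2, e), P))))).
Decompose g/1: wrap(h(5, 2)) = wrap(h(P, 5)).
Decompose wrap/1: h(5, 2) = h(P, 5).
Decompose h/2: 5 = P,  2 = 5.
Bind P := 5; no other remaining equation mentions P. Substituting into the earlier bindings gives Y1 := h(wrap(h(5, wrap(h(h(2, e), 5)))), wrap(h(5, wrap(h(h(2, e), 5))))), R := wrap(h(h(2, e), 5)), W := h(h(2, e), 5), B := wrap(h(5, wrap(h(h(2, e), 5)))).
Clash: constants 2 and 5 differ; no unifier exists.

FAIL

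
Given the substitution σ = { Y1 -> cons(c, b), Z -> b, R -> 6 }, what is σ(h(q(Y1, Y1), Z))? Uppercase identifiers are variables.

Replace each occurrence of Y1 with cons(c, b).
Replace each occurrence of Z with b.
Result: h(q(cons(c, b), cons(c, b)), b).

h(q(cons(c, b), cons(c, b)), b)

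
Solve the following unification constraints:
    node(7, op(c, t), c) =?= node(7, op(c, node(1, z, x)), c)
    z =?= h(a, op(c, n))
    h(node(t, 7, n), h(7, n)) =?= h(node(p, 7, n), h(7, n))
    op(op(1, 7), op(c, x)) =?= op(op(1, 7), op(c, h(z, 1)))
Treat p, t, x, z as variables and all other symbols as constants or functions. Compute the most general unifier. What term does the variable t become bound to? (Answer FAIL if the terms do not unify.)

node(1, h(a, op(c, n)), h(h(a, op(c, n)), 1))

Decompose node/3: 7 =?= 7,  op(c, t) =?= op(c, node(1, z, x)),  c =?= c.
Delete trivial equation 7 =?= 7.
Decompose op/2: c =?= c,  t =?= node(1, z, x).
Delete trivial equation c =?= c.
Bind t := node(1, z, x); substituting into the one remaining equation that mentions t gives: h(node(node(1, z, x), 7, n), h(7, n)) =?= h(node(p, 7, n), h(7, n)).
Delete trivial equation c =?= c.
Bind z := h(a, op(c, n)); substituting into the remaining equations gives: h(node(node(1, h(a, op(c, n)), x), 7, n), h(7, n)) =?= h(node(p, 7, n), h(7, n)),  op(op(1, 7), op(c, x)) =?= op(op(1, 7), op(c, h(h(a, op(c, n)), 1))). Substituting into the earlier binding gives t := node(1, h(a, op(c, n)), x).
Decompose h/2: node(node(1, h(a, op(c, n)), x), 7, n) =?= node(p, 7, n),  h(7, n) =?= h(7, n).
Decompose node/3: node(1, h(a, op(c, n)), x) =?= p,  7 =?= 7,  n =?= n.
Bind p := node(1, h(a, op(c, n)), x); no other remaining equation mentions p.
Delete trivial equation 7 =?= 7.
Delete trivial equation n =?= n.
Delete trivial equation h(7, n) =?= h(7, n).
Decompose op/2: op(1, 7) =?= op(1, 7),  op(c, x) =?= op(c, h(h(a, op(c, n)), 1)).
Delete trivial equation op(1, 7) =?= op(1, 7).
Decompose op/2: c =?= c,  x =?= h(h(a, op(c, n)), 1).
Delete trivial equation c =?= c.
Bind x := h(h(a, op(c, n)), 1). Substituting into the earlier bindings gives t := node(1, h(a, op(c, n)), h(h(a, op(c, n)), 1)), p := node(1, h(a, op(c, n)), h(h(a, op(c, n)), 1)).
MGU = { t ↦ node(1, h(a, op(c, n)), h(h(a, op(c, n)), 1)), z ↦ h(a, op(c, n)), p ↦ node(1, h(a, op(c, n)), h(h(a, op(c, n)), 1)), x ↦ h(h(a, op(c, n)), 1) }, so t ↦ node(1, h(a, op(c, n)), h(h(a, op(c, n)), 1)).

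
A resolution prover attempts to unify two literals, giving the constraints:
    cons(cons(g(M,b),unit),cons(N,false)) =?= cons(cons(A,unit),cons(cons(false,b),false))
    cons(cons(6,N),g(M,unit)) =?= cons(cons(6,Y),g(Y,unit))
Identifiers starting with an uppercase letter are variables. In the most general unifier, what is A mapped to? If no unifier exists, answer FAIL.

Decompose cons/2: cons(g(M,b),unit) =?= cons(A,unit),  cons(N,false) =?= cons(cons(false,b),false).
Decompose cons/2: g(M,b) =?= A,  unit =?= unit.
Bind A := g(M,b); no other remaining equation mentions A.
Delete trivial equation unit =?= unit.
Decompose cons/2: N =?= cons(false,b),  false =?= false.
Bind N := cons(false,b); substituting into the one remaining equation that mentions N gives: cons(cons(6,cons(false,b)),g(M,unit)) =?= cons(cons(6,Y),g(Y,unit)).
Delete trivial equation false =?= false.
Decompose cons/2: cons(6,cons(false,b)) =?= cons(6,Y),  g(M,unit) =?= g(Y,unit).
Decompose cons/2: 6 =?= 6,  cons(false,b) =?= Y.
Delete trivial equation 6 =?= 6.
Bind Y := cons(false,b); substituting into the remaining equation gives: g(M,unit) =?= g(cons(false,b),unit).
Decompose g/2: M =?= cons(false,b),  unit =?= unit.
Bind M := cons(false,b); no other remaining equation mentions M. Substituting into the earlier binding gives A := g(cons(false,b),b).
Delete trivial equation unit =?= unit.
MGU = { A -> g(cons(false,b),b), N -> cons(false,b), Y -> cons(false,b), M -> cons(false,b) }, so A -> g(cons(false,b),b).

g(cons(false,b),b)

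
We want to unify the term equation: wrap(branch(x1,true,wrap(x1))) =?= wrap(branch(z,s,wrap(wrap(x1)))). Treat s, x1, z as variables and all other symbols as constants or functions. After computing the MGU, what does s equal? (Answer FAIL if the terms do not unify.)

Decompose wrap/1: branch(x1,true,wrap(x1)) =?= branch(z,s,wrap(wrap(x1))).
Decompose branch/3: x1 =?= z,  true =?= s,  wrap(x1) =?= wrap(wrap(x1)).
Bind x1 := z; substituting into the one remaining equation that mentions x1 gives: wrap(z) =?= wrap(wrap(z)).
Bind s := true; no other remaining equation mentions s.
Decompose wrap/1: z =?= wrap(z).
Occurs check fails: z occurs in wrap(z); the equation z =?= wrap(z) has no finite solution.

FAIL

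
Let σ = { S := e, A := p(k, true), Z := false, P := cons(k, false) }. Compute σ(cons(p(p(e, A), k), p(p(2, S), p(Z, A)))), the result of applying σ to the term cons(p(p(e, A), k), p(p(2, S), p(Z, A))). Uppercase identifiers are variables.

cons(p(p(e, p(k, true)), k), p(p(2, e), p(false, p(k, true))))

Replace each occurrence of S with e.
Replace each occurrence of A with p(k, true).
Replace each occurrence of Z with false.
Result: cons(p(p(e, p(k, true)), k), p(p(2, e), p(false, p(k, true)))).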